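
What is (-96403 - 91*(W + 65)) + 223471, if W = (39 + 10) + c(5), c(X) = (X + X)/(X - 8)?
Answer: 350992/3 ≈ 1.1700e+5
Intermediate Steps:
c(X) = 2*X/(-8 + X) (c(X) = (2*X)/(-8 + X) = 2*X/(-8 + X))
W = 137/3 (W = (39 + 10) + 2*5/(-8 + 5) = 49 + 2*5/(-3) = 49 + 2*5*(-⅓) = 49 - 10/3 = 137/3 ≈ 45.667)
(-96403 - 91*(W + 65)) + 223471 = (-96403 - 91*(137/3 + 65)) + 223471 = (-96403 - 91*332/3) + 223471 = (-96403 - 30212/3) + 223471 = -319421/3 + 223471 = 350992/3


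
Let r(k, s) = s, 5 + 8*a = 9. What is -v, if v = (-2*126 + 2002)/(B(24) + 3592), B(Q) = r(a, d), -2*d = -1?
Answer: -700/1437 ≈ -0.48713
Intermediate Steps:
a = ½ (a = -5/8 + (⅛)*9 = -5/8 + 9/8 = ½ ≈ 0.50000)
d = ½ (d = -½*(-1) = ½ ≈ 0.50000)
B(Q) = ½
v = 700/1437 (v = (-2*126 + 2002)/(½ + 3592) = (-252 + 2002)/(7185/2) = 1750*(2/7185) = 700/1437 ≈ 0.48713)
-v = -1*700/1437 = -700/1437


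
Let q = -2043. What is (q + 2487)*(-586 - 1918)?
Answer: -1111776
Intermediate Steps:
(q + 2487)*(-586 - 1918) = (-2043 + 2487)*(-586 - 1918) = 444*(-2504) = -1111776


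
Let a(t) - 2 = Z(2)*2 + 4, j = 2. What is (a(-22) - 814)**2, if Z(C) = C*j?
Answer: 640000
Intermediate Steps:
Z(C) = 2*C (Z(C) = C*2 = 2*C)
a(t) = 14 (a(t) = 2 + ((2*2)*2 + 4) = 2 + (4*2 + 4) = 2 + (8 + 4) = 2 + 12 = 14)
(a(-22) - 814)**2 = (14 - 814)**2 = (-800)**2 = 640000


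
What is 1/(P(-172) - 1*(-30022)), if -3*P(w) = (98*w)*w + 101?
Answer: -3/2809267 ≈ -1.0679e-6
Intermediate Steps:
P(w) = -101/3 - 98*w²/3 (P(w) = -((98*w)*w + 101)/3 = -(98*w² + 101)/3 = -(101 + 98*w²)/3 = -101/3 - 98*w²/3)
1/(P(-172) - 1*(-30022)) = 1/((-101/3 - 98/3*(-172)²) - 1*(-30022)) = 1/((-101/3 - 98/3*29584) + 30022) = 1/((-101/3 - 2899232/3) + 30022) = 1/(-2899333/3 + 30022) = 1/(-2809267/3) = -3/2809267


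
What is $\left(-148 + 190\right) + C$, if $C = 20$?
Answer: $62$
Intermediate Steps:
$\left(-148 + 190\right) + C = \left(-148 + 190\right) + 20 = 42 + 20 = 62$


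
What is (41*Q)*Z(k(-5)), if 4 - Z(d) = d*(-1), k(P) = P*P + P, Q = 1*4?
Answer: 3936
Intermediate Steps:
Q = 4
k(P) = P + P² (k(P) = P² + P = P + P²)
Z(d) = 4 + d (Z(d) = 4 - d*(-1) = 4 - (-1)*d = 4 + d)
(41*Q)*Z(k(-5)) = (41*4)*(4 - 5*(1 - 5)) = 164*(4 - 5*(-4)) = 164*(4 + 20) = 164*24 = 3936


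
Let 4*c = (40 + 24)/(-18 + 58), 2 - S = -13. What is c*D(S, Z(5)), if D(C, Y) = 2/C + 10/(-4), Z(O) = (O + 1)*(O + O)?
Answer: -71/75 ≈ -0.94667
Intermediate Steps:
S = 15 (S = 2 - 1*(-13) = 2 + 13 = 15)
Z(O) = 2*O*(1 + O) (Z(O) = (1 + O)*(2*O) = 2*O*(1 + O))
D(C, Y) = -5/2 + 2/C (D(C, Y) = 2/C + 10*(-¼) = 2/C - 5/2 = -5/2 + 2/C)
c = ⅖ (c = ((40 + 24)/(-18 + 58))/4 = (64/40)/4 = (64*(1/40))/4 = (¼)*(8/5) = ⅖ ≈ 0.40000)
c*D(S, Z(5)) = 2*(-5/2 + 2/15)/5 = (⅖)*(-71/30) = -71/75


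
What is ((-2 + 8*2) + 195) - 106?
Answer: 103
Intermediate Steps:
((-2 + 8*2) + 195) - 106 = ((-2 + 16) + 195) - 106 = (14 + 195) - 106 = 209 - 106 = 103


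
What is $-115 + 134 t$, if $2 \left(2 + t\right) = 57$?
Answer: $3436$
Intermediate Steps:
$t = \frac{53}{2}$ ($t = -2 + \frac{1}{2} \cdot 57 = -2 + \frac{57}{2} = \frac{53}{2} \approx 26.5$)
$-115 + 134 t = -115 + 134 \cdot \frac{53}{2} = -115 + 3551 = 3436$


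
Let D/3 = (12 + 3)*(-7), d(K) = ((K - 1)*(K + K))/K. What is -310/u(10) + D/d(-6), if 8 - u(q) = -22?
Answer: 73/6 ≈ 12.167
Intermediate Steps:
u(q) = 30 (u(q) = 8 - 1*(-22) = 8 + 22 = 30)
d(K) = -2 + 2*K (d(K) = ((-1 + K)*(2*K))/K = (2*K*(-1 + K))/K = -2 + 2*K)
D = -315 (D = 3*((12 + 3)*(-7)) = 3*(15*(-7)) = 3*(-105) = -315)
-310/u(10) + D/d(-6) = -310/30 - 315/(-2 + 2*(-6)) = -310*1/30 - 315/(-2 - 12) = -31/3 - 315/(-14) = -31/3 - 315*(-1/14) = -31/3 + 45/2 = 73/6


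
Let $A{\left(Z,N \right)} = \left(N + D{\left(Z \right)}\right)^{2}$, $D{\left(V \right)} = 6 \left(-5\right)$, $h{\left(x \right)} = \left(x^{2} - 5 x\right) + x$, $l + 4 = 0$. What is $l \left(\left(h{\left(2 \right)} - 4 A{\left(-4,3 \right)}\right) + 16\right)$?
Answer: $11616$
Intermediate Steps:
$l = -4$ ($l = -4 + 0 = -4$)
$h{\left(x \right)} = x^{2} - 4 x$
$D{\left(V \right)} = -30$
$A{\left(Z,N \right)} = \left(-30 + N\right)^{2}$ ($A{\left(Z,N \right)} = \left(N - 30\right)^{2} = \left(-30 + N\right)^{2}$)
$l \left(\left(h{\left(2 \right)} - 4 A{\left(-4,3 \right)}\right) + 16\right) = - 4 \left(\left(2 \left(-4 + 2\right) - 4 \left(-30 + 3\right)^{2}\right) + 16\right) = - 4 \left(\left(2 \left(-2\right) - 4 \left(-27\right)^{2}\right) + 16\right) = - 4 \left(\left(-4 - 2916\right) + 16\right) = - 4 \left(-2920 + 16\right) = \left(-4\right) \left(-2904\right) = 11616$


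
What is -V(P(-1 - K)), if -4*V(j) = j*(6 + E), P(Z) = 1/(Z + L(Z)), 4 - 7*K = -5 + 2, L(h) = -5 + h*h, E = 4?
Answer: -5/6 ≈ -0.83333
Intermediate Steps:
L(h) = -5 + h**2
K = 1 (K = 4/7 - (-5 + 2)/7 = 4/7 - 1/7*(-3) = 4/7 + 3/7 = 1)
P(Z) = 1/(-5 + Z + Z**2) (P(Z) = 1/(Z + (-5 + Z**2)) = 1/(-5 + Z + Z**2))
V(j) = -5*j/2 (V(j) = -j*(6 + 4)/4 = -j*10/4 = -5*j/2)
-V(P(-1 - K)) = -(-5)/(2*(-5 + (-1 - 1*1) + (-1 - 1*1)**2)) = -(-5)/(2*(-5 + (-1 - 1) + (-1 - 1)**2)) = -(-5)/(2*(-5 - 2 + (-2)**2)) = -(-5)/(2*(-5 - 2 + 4)) = -(-5)/(2*(-3)) = -(-5)*(-1)/(2*3) = -1*5/6 = -5/6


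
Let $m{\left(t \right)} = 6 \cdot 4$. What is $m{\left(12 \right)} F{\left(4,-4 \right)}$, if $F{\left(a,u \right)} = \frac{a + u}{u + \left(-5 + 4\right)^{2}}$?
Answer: $0$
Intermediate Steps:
$m{\left(t \right)} = 24$
$F{\left(a,u \right)} = \frac{a + u}{1 + u}$ ($F{\left(a,u \right)} = \frac{a + u}{u + \left(-1\right)^{2}} = \frac{a + u}{u + 1} = \frac{a + u}{1 + u}$)
$m{\left(12 \right)} F{\left(4,-4 \right)} = 24 \frac{4 - 4}{1 - 4} = 24 \frac{1}{-3} \cdot 0 = 24 \left(\left(- \frac{1}{3}\right) 0\right) = 24 \cdot 0 = 0$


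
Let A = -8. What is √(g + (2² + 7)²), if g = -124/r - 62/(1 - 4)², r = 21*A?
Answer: √202594/42 ≈ 10.717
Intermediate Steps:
r = -168 (r = 21*(-8) = -168)
g = -775/126 (g = -124/(-168) - 62/(1 - 4)² = -124*(-1/168) - 62/((-3)²) = 31/42 - 62/9 = -775/126 ≈ -6.1508)
√(g + (2² + 7)²) = √(-775/126 + (2² + 7)²) = √(-775/126 + (4 + 7)²) = √(-775/126 + 11²) = √(-775/126 + 121) = √(14471/126) = √202594/42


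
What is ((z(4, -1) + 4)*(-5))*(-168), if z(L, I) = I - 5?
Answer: -1680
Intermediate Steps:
z(L, I) = -5 + I
((z(4, -1) + 4)*(-5))*(-168) = (((-5 - 1) + 4)*(-5))*(-168) = ((-6 + 4)*(-5))*(-168) = -2*(-5)*(-168) = 10*(-168) = -1680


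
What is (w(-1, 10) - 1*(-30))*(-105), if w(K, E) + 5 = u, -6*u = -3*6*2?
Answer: -3255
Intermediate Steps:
u = 6 (u = -(-3*6)*2/6 = -(-3)*2 = -1/6*(-36) = 6)
w(K, E) = 1 (w(K, E) = -5 + 6 = 1)
(w(-1, 10) - 1*(-30))*(-105) = (1 - 1*(-30))*(-105) = (1 + 30)*(-105) = 31*(-105) = -3255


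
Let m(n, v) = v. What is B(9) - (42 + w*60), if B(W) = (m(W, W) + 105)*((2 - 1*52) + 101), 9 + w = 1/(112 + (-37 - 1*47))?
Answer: 44169/7 ≈ 6309.9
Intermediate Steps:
w = -251/28 (w = -9 + 1/(112 + (-37 - 1*47)) = -9 + 1/(112 + (-37 - 47)) = -9 + 1/(112 - 84) = -9 + 1/28 = -251/28 ≈ -8.9643)
B(W) = 5355 + 51*W (B(W) = (W + 105)*((2 - 1*52) + 101) = (105 + W)*((2 - 52) + 101) = (105 + W)*(-50 + 101) = (105 + W)*51 = 5355 + 51*W)
B(9) - (42 + w*60) = (5355 + 51*9) - (42 - 251/28*60) = (5355 + 459) - (42 - 3765/7) = 5814 - 1*(-3471/7) = 5814 + 3471/7 = 44169/7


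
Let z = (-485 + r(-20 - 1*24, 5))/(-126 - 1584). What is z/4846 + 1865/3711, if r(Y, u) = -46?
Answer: 1717399049/3416866140 ≈ 0.50262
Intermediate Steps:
z = 59/190 (z = (-485 - 46)/(-126 - 1584) = -531/(-1710) = -531*(-1/1710) = 59/190 ≈ 0.31053)
z/4846 + 1865/3711 = (59/190)/4846 + 1865/3711 = (59/190)*(1/4846) + 1865*(1/3711) = 59/920740 + 1865/3711 = 1717399049/3416866140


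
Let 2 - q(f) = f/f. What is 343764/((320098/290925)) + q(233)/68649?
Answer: 3432777514241699/10987203801 ≈ 3.1243e+5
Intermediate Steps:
q(f) = 1 (q(f) = 2 - f/f = 2 - 1*1 = 2 - 1 = 1)
343764/((320098/290925)) + q(233)/68649 = 343764/((320098/290925)) + 1/68649 = 343764/((320098*(1/290925))) + 1*(1/68649) = 343764/(320098/290925) + 1/68649 = 343764*(290925/320098) + 1/68649 = 50004770850/160049 + 1/68649 = 3432777514241699/10987203801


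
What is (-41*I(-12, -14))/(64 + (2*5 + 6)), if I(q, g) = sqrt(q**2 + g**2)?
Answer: -41*sqrt(85)/40 ≈ -9.4500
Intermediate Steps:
I(q, g) = sqrt(g**2 + q**2)
(-41*I(-12, -14))/(64 + (2*5 + 6)) = (-41*sqrt((-14)**2 + (-12)**2))/(64 + (2*5 + 6)) = (-41*sqrt(196 + 144))/(64 + (10 + 6)) = (-82*sqrt(85))/(64 + 16) = -82*sqrt(85)/80 = -82*sqrt(85)*(1/80) = -41*sqrt(85)/40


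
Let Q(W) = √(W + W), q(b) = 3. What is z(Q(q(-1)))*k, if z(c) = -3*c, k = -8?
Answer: 24*√6 ≈ 58.788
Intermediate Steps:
Q(W) = √2*√W (Q(W) = √(2*W) = √2*√W)
z(Q(q(-1)))*k = -3*√2*√3*(-8) = -3*√6*(-8) = 24*√6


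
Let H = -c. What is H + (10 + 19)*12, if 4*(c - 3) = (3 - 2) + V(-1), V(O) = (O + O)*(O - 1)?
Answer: 1375/4 ≈ 343.75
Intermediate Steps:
V(O) = 2*O*(-1 + O) (V(O) = (2*O)*(-1 + O) = 2*O*(-1 + O))
c = 17/4 (c = 3 + ((3 - 2) + 2*(-1)*(-1 - 1))/4 = 3 + (1 + 2*(-1)*(-2))/4 = 3 + (1 + 4)/4 = 3 + (¼)*5 = 3 + 5/4 = 17/4 ≈ 4.2500)
H = -17/4 (H = -1*17/4 = -17/4 ≈ -4.2500)
H + (10 + 19)*12 = -17/4 + (10 + 19)*12 = -17/4 + 29*12 = -17/4 + 348 = 1375/4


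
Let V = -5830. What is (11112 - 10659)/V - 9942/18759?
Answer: -22153229/36454990 ≈ -0.60769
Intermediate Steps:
(11112 - 10659)/V - 9942/18759 = (11112 - 10659)/(-5830) - 9942/18759 = 453*(-1/5830) - 9942*1/18759 = -453/5830 - 3314/6253 = -22153229/36454990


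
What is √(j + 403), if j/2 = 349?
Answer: √1101 ≈ 33.181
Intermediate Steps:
j = 698 (j = 2*349 = 698)
√(j + 403) = √(698 + 403) = √1101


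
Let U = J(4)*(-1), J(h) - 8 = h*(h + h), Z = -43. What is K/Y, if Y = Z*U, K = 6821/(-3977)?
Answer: -6821/6840440 ≈ -0.00099716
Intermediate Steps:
J(h) = 8 + 2*h² (J(h) = 8 + h*(h + h) = 8 + h*(2*h) = 8 + 2*h²)
U = -40 (U = (8 + 2*4²)*(-1) = (8 + 2*16)*(-1) = (8 + 32)*(-1) = 40*(-1) = -40)
K = -6821/3977 (K = 6821*(-1/3977) = -6821/3977 ≈ -1.7151)
Y = 1720 (Y = -43*(-40) = 1720)
K/Y = -6821/3977/1720 = -6821/3977*1/1720 = -6821/6840440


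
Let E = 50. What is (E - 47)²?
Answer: 9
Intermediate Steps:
(E - 47)² = (50 - 47)² = 3² = 9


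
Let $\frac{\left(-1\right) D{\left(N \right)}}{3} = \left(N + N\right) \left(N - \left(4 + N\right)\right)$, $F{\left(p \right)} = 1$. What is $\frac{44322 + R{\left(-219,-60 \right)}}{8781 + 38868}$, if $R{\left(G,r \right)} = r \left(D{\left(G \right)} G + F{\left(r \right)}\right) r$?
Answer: $\frac{1381292774}{15883} \approx 86967.0$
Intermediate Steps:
$D{\left(N \right)} = 24 N$ ($D{\left(N \right)} = - 3 \left(N + N\right) \left(N - \left(4 + N\right)\right) = - 3 \cdot 2 N \left(-4\right) = - 3 \left(- 8 N\right) = 24 N$)
$R{\left(G,r \right)} = r^{2} \left(1 + 24 G^{2}\right)$ ($R{\left(G,r \right)} = r \left(24 G G + 1\right) r = r \left(24 G^{2} + 1\right) r = r \left(1 + 24 G^{2}\right) r = r^{2} \left(1 + 24 G^{2}\right)$)
$\frac{44322 + R{\left(-219,-60 \right)}}{8781 + 38868} = \frac{44322 + \left(-60\right)^{2} \left(1 + 24 \left(-219\right)^{2}\right)}{8781 + 38868} = \frac{44322 + 3600 \left(1 + 24 \cdot 47961\right)}{47649} = \left(44322 + 3600 \left(1 + 1151064\right)\right) \frac{1}{47649} = \left(44322 + 3600 \cdot 1151065\right) \frac{1}{47649} = \left(44322 + 4143834000\right) \frac{1}{47649} = 4143878322 \cdot \frac{1}{47649} = \frac{1381292774}{15883}$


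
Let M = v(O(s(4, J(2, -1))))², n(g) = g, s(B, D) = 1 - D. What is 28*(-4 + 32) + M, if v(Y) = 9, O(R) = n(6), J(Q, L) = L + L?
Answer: 865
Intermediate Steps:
J(Q, L) = 2*L
O(R) = 6
M = 81 (M = 9² = 81)
28*(-4 + 32) + M = 28*(-4 + 32) + 81 = 28*28 + 81 = 784 + 81 = 865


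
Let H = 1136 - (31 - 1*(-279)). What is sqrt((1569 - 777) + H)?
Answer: sqrt(1618) ≈ 40.224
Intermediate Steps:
H = 826 (H = 1136 - (31 + 279) = 1136 - 1*310 = 1136 - 310 = 826)
sqrt((1569 - 777) + H) = sqrt((1569 - 777) + 826) = sqrt(792 + 826) = sqrt(1618)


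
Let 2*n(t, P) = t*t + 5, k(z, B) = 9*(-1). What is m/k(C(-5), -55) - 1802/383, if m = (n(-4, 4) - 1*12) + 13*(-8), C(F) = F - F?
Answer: 48377/6894 ≈ 7.0173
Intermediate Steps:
C(F) = 0
k(z, B) = -9
n(t, P) = 5/2 + t²/2 (n(t, P) = (t*t + 5)/2 = (t² + 5)/2 = (5 + t²)/2 = 5/2 + t²/2)
m = -211/2 (m = ((5/2 + (½)*(-4)²) - 1*12) + 13*(-8) = ((5/2 + (½)*16) - 12) - 104 = ((5/2 + 8) - 12) - 104 = (21/2 - 12) - 104 = -3/2 - 104 = -211/2 ≈ -105.50)
m/k(C(-5), -55) - 1802/383 = -211/2/(-9) - 1802/383 = -211/2*(-⅑) - 1802*1/383 = 211/18 - 1802/383 = 48377/6894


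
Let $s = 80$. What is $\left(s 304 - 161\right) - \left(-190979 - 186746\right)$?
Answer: $401884$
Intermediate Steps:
$\left(s 304 - 161\right) - \left(-190979 - 186746\right) = \left(80 \cdot 304 - 161\right) - \left(-190979 - 186746\right) = \left(24320 - 161\right) - -377725 = 24159 + 377725 = 401884$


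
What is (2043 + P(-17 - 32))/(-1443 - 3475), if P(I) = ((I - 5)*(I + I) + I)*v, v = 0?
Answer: -2043/4918 ≈ -0.41541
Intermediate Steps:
P(I) = 0 (P(I) = ((I - 5)*(I + I) + I)*0 = ((-5 + I)*(2*I) + I)*0 = (2*I*(-5 + I) + I)*0 = (I + 2*I*(-5 + I))*0 = 0)
(2043 + P(-17 - 32))/(-1443 - 3475) = (2043 + 0)/(-1443 - 3475) = 2043/(-4918) = 2043*(-1/4918) = -2043/4918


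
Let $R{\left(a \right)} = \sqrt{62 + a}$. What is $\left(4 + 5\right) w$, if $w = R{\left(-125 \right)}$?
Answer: $27 i \sqrt{7} \approx 71.435 i$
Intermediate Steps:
$w = 3 i \sqrt{7}$ ($w = \sqrt{62 - 125} = \sqrt{-63} = 3 i \sqrt{7} \approx 7.9373 i$)
$\left(4 + 5\right) w = \left(4 + 5\right) 3 i \sqrt{7} = 9 \cdot 3 i \sqrt{7} = 27 i \sqrt{7}$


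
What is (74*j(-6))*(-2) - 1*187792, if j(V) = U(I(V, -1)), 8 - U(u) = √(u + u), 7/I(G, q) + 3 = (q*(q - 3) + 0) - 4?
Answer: -188976 + 148*I*√42/3 ≈ -1.8898e+5 + 319.72*I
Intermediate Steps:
I(G, q) = 7/(-7 + q*(-3 + q)) (I(G, q) = 7/(-3 + ((q*(q - 3) + 0) - 4)) = 7/(-3 + ((q*(-3 + q) + 0) - 4)) = 7/(-3 + (q*(-3 + q) - 4)) = 7/(-3 + (-4 + q*(-3 + q))) = 7/(-7 + q*(-3 + q)))
U(u) = 8 - √2*√u (U(u) = 8 - √(u + u) = 8 - √(2*u) = 8 - √2*√u)
j(V) = 8 - I*√42/3 (j(V) = 8 - √2*√(7/(-7 + (-1)² - 3*(-1))) = 8 - √2*√(7/(-7 + 1 + 3)) = 8 - √2*√(7/(-3)) = 8 - √2*√(7*(-⅓)) = 8 - √2*√(-7/3) = 8 - √2*I*√21/3 = 8 - I*√42/3)
(74*j(-6))*(-2) - 1*187792 = (74*(8 - I*√42/3))*(-2) - 1*187792 = (592 - 74*I*√42/3)*(-2) - 187792 = (-1184 + 148*I*√42/3) - 187792 = -188976 + 148*I*√42/3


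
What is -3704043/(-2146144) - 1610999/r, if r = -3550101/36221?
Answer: 17892133315677217/1088432565792 ≈ 16438.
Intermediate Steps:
r = -3550101/36221 (r = -3550101*1/36221 = -3550101/36221 ≈ -98.012)
-3704043/(-2146144) - 1610999/r = -3704043/(-2146144) - 1610999/(-3550101/36221) = -3704043*(-1/2146144) - 1610999*(-36221/3550101) = 529149/306592 + 58351994779/3550101 = 17892133315677217/1088432565792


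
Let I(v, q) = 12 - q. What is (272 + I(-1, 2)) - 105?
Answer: 177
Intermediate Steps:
(272 + I(-1, 2)) - 105 = (272 + (12 - 1*2)) - 105 = (272 + (12 - 2)) - 105 = (272 + 10) - 105 = 282 - 105 = 177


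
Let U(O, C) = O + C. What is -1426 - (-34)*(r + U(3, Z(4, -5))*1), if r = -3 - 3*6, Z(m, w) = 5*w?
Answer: -2888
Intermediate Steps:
r = -21 (r = -3 - 18 = -21)
U(O, C) = C + O
-1426 - (-34)*(r + U(3, Z(4, -5))*1) = -1426 - (-34)*(-21 + (5*(-5) + 3)*1) = -1426 - (-34)*(-21 + (-25 + 3)*1) = -1426 - (-34)*(-21 - 22*1) = -1426 - (-34)*(-21 - 22) = -1426 - (-34)*(-43) = -1426 - 1*1462 = -1426 - 1462 = -2888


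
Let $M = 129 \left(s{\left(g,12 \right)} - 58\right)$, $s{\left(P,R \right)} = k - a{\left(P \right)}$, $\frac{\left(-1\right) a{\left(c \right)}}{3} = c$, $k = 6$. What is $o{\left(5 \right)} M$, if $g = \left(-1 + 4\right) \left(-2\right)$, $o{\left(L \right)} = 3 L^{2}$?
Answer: $-677250$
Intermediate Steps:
$a{\left(c \right)} = - 3 c$
$g = -6$ ($g = 3 \left(-2\right) = -6$)
$s{\left(P,R \right)} = 6 + 3 P$ ($s{\left(P,R \right)} = 6 - - 3 P = 6 + 3 P$)
$M = -9030$ ($M = 129 \left(\left(6 + 3 \left(-6\right)\right) - 58\right) = 129 \left(\left(6 - 18\right) - 58\right) = 129 \left(-12 - 58\right) = 129 \left(-70\right) = -9030$)
$o{\left(5 \right)} M = 3 \cdot 5^{2} \left(-9030\right) = 3 \cdot 25 \left(-9030\right) = 75 \left(-9030\right) = -677250$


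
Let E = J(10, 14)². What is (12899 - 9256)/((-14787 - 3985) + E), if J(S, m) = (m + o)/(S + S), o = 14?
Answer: -91075/469251 ≈ -0.19409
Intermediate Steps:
J(S, m) = (14 + m)/(2*S) (J(S, m) = (m + 14)/(S + S) = (14 + m)/((2*S)) = (14 + m)*(1/(2*S)) = (14 + m)/(2*S))
E = 49/25 (E = ((½)*(14 + 14)/10)² = ((½)*(⅒)*28)² = (7/5)² = 49/25 ≈ 1.9600)
(12899 - 9256)/((-14787 - 3985) + E) = (12899 - 9256)/((-14787 - 3985) + 49/25) = 3643/(-18772 + 49/25) = 3643/(-469251/25) = 3643*(-25/469251) = -91075/469251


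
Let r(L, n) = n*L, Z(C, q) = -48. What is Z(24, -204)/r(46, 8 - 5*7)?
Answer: 8/207 ≈ 0.038647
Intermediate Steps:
r(L, n) = L*n
Z(24, -204)/r(46, 8 - 5*7) = -48*1/(46*(8 - 5*7)) = -48*1/(46*(8 - 35)) = -48/(46*(-27)) = -48/(-1242) = -48*(-1/1242) = 8/207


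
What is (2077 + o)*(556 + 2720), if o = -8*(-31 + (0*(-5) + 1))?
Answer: 7590492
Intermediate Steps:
o = 240 (o = -8*(-31 + (0 + 1)) = -8*(-31 + 1) = -8*(-30) = 240)
(2077 + o)*(556 + 2720) = (2077 + 240)*(556 + 2720) = 2317*3276 = 7590492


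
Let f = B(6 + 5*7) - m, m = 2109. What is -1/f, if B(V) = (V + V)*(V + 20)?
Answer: -1/2893 ≈ -0.00034566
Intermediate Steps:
B(V) = 2*V*(20 + V) (B(V) = (2*V)*(20 + V) = 2*V*(20 + V))
f = 2893 (f = 2*(6 + 5*7)*(20 + (6 + 5*7)) - 1*2109 = 2*(6 + 35)*(20 + (6 + 35)) - 2109 = 2*41*(20 + 41) - 2109 = 2*41*61 - 2109 = 5002 - 2109 = 2893)
-1/f = -1/2893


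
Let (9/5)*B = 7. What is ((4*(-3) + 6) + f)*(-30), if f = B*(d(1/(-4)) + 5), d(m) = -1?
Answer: -860/3 ≈ -286.67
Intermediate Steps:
B = 35/9 (B = (5/9)*7 = 35/9 ≈ 3.8889)
f = 140/9 (f = 35*(-1 + 5)/9 = (35/9)*4 = 140/9 ≈ 15.556)
((4*(-3) + 6) + f)*(-30) = ((4*(-3) + 6) + 140/9)*(-30) = ((-12 + 6) + 140/9)*(-30) = (-6 + 140/9)*(-30) = (86/9)*(-30) = -860/3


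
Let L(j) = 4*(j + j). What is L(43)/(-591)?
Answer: -344/591 ≈ -0.58206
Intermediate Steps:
L(j) = 8*j (L(j) = 4*(2*j) = 8*j)
L(43)/(-591) = (8*43)/(-591) = 344*(-1/591) = -344/591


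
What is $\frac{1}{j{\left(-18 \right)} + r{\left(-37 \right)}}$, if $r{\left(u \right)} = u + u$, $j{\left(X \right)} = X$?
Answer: $- \frac{1}{92} \approx -0.01087$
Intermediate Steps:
$r{\left(u \right)} = 2 u$
$\frac{1}{j{\left(-18 \right)} + r{\left(-37 \right)}} = \frac{1}{-18 + 2 \left(-37\right)} = \frac{1}{-18 - 74} = \frac{1}{-92} = - \frac{1}{92}$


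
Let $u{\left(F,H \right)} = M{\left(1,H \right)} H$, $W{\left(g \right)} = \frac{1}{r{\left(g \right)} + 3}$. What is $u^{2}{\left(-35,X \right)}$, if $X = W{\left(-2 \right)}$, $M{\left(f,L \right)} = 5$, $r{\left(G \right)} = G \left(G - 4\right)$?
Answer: $\frac{1}{9} \approx 0.11111$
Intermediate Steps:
$r{\left(G \right)} = G \left(-4 + G\right)$
$W{\left(g \right)} = \frac{1}{3 + g \left(-4 + g\right)}$ ($W{\left(g \right)} = \frac{1}{g \left(-4 + g\right) + 3} = \frac{1}{3 + g \left(-4 + g\right)}$)
$X = \frac{1}{15}$ ($X = \frac{1}{3 - 2 \left(-4 - 2\right)} = \frac{1}{3 - -12} = \frac{1}{3 + 12} = \frac{1}{15} \approx 0.066667$)
$u{\left(F,H \right)} = 5 H$
$u^{2}{\left(-35,X \right)} = \left(5 \cdot \frac{1}{15}\right)^{2} = \left(\frac{1}{3}\right)^{2} = \frac{1}{9}$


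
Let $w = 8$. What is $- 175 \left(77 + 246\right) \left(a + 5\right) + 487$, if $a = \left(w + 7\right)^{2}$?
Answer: $-13000263$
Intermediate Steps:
$a = 225$ ($a = \left(8 + 7\right)^{2} = 15^{2} = 225$)
$- 175 \left(77 + 246\right) \left(a + 5\right) + 487 = - 175 \left(77 + 246\right) \left(225 + 5\right) + 487 = - 175 \cdot 323 \cdot 230 + 487 = \left(-175\right) 74290 + 487 = -13000750 + 487 = -13000263$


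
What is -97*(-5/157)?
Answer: 485/157 ≈ 3.0892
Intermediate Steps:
-97*(-5/157) = -97*(-5*1/157) = -97*(-5)/157 = -1*(-485/157) = 485/157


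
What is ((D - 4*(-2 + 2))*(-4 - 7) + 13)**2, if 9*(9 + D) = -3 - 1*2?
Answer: 1129969/81 ≈ 13950.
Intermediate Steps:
D = -86/9 (D = -9 + (-3 - 1*2)/9 = -9 + (-3 - 2)/9 = -9 + (1/9)*(-5) = -9 - 5/9 = -86/9 ≈ -9.5556)
((D - 4*(-2 + 2))*(-4 - 7) + 13)**2 = ((-86/9 - 4*(-2 + 2))*(-4 - 7) + 13)**2 = ((-86/9 - 4*0)*(-11) + 13)**2 = ((-86/9 + 0)*(-11) + 13)**2 = (-86/9*(-11) + 13)**2 = (946/9 + 13)**2 = (1063/9)**2 = 1129969/81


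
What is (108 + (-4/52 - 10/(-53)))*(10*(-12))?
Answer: -8938680/689 ≈ -12973.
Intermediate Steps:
(108 + (-4/52 - 10/(-53)))*(10*(-12)) = (108 + (-4*1/52 - 10*(-1/53)))*(-120) = (108 + (-1/13 + 10/53))*(-120) = (108 + 77/689)*(-120) = (74489/689)*(-120) = -8938680/689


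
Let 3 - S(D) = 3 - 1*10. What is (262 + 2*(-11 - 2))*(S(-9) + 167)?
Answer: 41772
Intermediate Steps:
S(D) = 10 (S(D) = 3 - (3 - 1*10) = 3 - (3 - 10) = 3 - 1*(-7) = 3 + 7 = 10)
(262 + 2*(-11 - 2))*(S(-9) + 167) = (262 + 2*(-11 - 2))*(10 + 167) = (262 + 2*(-13))*177 = (262 - 26)*177 = 236*177 = 41772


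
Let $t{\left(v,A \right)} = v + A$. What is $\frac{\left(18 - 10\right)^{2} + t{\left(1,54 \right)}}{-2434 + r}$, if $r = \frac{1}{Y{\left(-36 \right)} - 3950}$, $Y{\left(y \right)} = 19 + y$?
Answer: $- \frac{472073}{9655679} \approx -0.048891$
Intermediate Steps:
$t{\left(v,A \right)} = A + v$
$r = - \frac{1}{3967}$ ($r = \frac{1}{\left(19 - 36\right) - 3950} = \frac{1}{-17 - 3950} = \frac{1}{-3967} = - \frac{1}{3967} \approx -0.00025208$)
$\frac{\left(18 - 10\right)^{2} + t{\left(1,54 \right)}}{-2434 + r} = \frac{\left(18 - 10\right)^{2} + \left(54 + 1\right)}{-2434 - \frac{1}{3967}} = \frac{8^{2} + 55}{- \frac{9655679}{3967}} = \left(64 + 55\right) \left(- \frac{3967}{9655679}\right) = 119 \left(- \frac{3967}{9655679}\right) = - \frac{472073}{9655679}$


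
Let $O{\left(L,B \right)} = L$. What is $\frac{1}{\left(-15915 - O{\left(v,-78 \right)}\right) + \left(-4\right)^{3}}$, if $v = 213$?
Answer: $- \frac{1}{16192} \approx -6.1759 \cdot 10^{-5}$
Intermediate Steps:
$\frac{1}{\left(-15915 - O{\left(v,-78 \right)}\right) + \left(-4\right)^{3}} = \frac{1}{\left(-15915 - 213\right) + \left(-4\right)^{3}} = \frac{1}{\left(-15915 - 213\right) - 64} = \frac{1}{-16128 - 64} = \frac{1}{-16192} = - \frac{1}{16192}$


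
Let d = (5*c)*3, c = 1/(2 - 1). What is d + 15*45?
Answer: 690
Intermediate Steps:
c = 1 (c = 1/1 = 1)
d = 15 (d = (5*1)*3 = 5*3 = 15)
d + 15*45 = 15 + 15*45 = 15 + 675 = 690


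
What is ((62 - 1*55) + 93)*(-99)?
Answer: -9900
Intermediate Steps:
((62 - 1*55) + 93)*(-99) = ((62 - 55) + 93)*(-99) = (7 + 93)*(-99) = 100*(-99) = -9900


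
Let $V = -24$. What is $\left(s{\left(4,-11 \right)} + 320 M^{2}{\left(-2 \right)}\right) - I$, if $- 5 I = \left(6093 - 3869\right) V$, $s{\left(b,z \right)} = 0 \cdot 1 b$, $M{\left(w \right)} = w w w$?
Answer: $\frac{49024}{5} \approx 9804.8$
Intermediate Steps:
$M{\left(w \right)} = w^{3}$ ($M{\left(w \right)} = w^{2} w = w^{3}$)
$s{\left(b,z \right)} = 0$ ($s{\left(b,z \right)} = 0 b = 0$)
$I = \frac{53376}{5}$ ($I = - \frac{\left(6093 - 3869\right) \left(-24\right)}{5} = - \frac{2224 \left(-24\right)}{5} = \left(- \frac{1}{5}\right) \left(-53376\right) = \frac{53376}{5} \approx 10675.0$)
$\left(s{\left(4,-11 \right)} + 320 M^{2}{\left(-2 \right)}\right) - I = \left(0 + 320 \left(\left(-2\right)^{3}\right)^{2}\right) - \frac{53376}{5} = \left(0 + 320 \left(-8\right)^{2}\right) - \frac{53376}{5} = \left(0 + 320 \cdot 64\right) - \frac{53376}{5} = \left(0 + 20480\right) - \frac{53376}{5} = 20480 - \frac{53376}{5} = \frac{49024}{5}$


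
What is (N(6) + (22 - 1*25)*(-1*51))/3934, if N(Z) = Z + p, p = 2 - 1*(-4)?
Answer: 165/3934 ≈ 0.041942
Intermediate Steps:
p = 6 (p = 2 + 4 = 6)
N(Z) = 6 + Z (N(Z) = Z + 6 = 6 + Z)
(N(6) + (22 - 1*25)*(-1*51))/3934 = ((6 + 6) + (22 - 1*25)*(-1*51))/3934 = (12 + (22 - 25)*(-51))*(1/3934) = (12 - 3*(-51))*(1/3934) = (12 + 153)*(1/3934) = 165*(1/3934) = 165/3934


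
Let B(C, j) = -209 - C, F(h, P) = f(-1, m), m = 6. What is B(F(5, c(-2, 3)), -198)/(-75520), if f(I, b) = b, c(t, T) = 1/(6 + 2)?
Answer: 43/15104 ≈ 0.0028469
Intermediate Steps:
c(t, T) = 1/8
F(h, P) = 6
B(F(5, c(-2, 3)), -198)/(-75520) = (-209 - 1*6)/(-75520) = (-209 - 6)*(-1/75520) = -215*(-1/75520) = 43/15104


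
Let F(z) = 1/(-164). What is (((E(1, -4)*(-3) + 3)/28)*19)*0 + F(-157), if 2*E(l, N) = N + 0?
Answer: -1/164 ≈ -0.0060976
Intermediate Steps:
F(z) = -1/164
E(l, N) = N/2 (E(l, N) = (N + 0)/2 = N/2)
(((E(1, -4)*(-3) + 3)/28)*19)*0 + F(-157) = (((((½)*(-4))*(-3) + 3)/28)*19)*0 - 1/164 = (((-2*(-3) + 3)*(1/28))*19)*0 - 1/164 = (((6 + 3)*(1/28))*19)*0 - 1/164 = ((9*(1/28))*19)*0 - 1/164 = ((9/28)*19)*0 - 1/164 = (171/28)*0 - 1/164 = 0 - 1/164 = -1/164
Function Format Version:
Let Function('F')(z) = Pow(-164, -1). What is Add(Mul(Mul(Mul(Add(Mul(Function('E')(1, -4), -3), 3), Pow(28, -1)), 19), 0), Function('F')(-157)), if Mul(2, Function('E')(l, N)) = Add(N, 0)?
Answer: Rational(-1, 164) ≈ -0.0060976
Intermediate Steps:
Function('F')(z) = Rational(-1, 164)
Function('E')(l, N) = Mul(Rational(1, 2), N) (Function('E')(l, N) = Mul(Rational(1, 2), Add(N, 0)) = Mul(Rational(1, 2), N))
Add(Mul(Mul(Mul(Add(Mul(Function('E')(1, -4), -3), 3), Pow(28, -1)), 19), 0), Function('F')(-157)) = Add(Mul(Mul(Mul(Add(Mul(Mul(Rational(1, 2), -4), -3), 3), Pow(28, -1)), 19), 0), Rational(-1, 164)) = Add(Mul(Mul(Mul(Add(Mul(-2, -3), 3), Rational(1, 28)), 19), 0), Rational(-1, 164)) = Add(Mul(Mul(Mul(Add(6, 3), Rational(1, 28)), 19), 0), Rational(-1, 164)) = Add(Mul(Mul(Mul(9, Rational(1, 28)), 19), 0), Rational(-1, 164)) = Add(Mul(Mul(Rational(9, 28), 19), 0), Rational(-1, 164)) = Add(Mul(Rational(171, 28), 0), Rational(-1, 164)) = Add(0, Rational(-1, 164)) = Rational(-1, 164)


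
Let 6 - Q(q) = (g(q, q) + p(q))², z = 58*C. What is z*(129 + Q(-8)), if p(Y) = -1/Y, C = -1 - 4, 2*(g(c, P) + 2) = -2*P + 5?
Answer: -562455/32 ≈ -17577.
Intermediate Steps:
g(c, P) = ½ - P (g(c, P) = -2 + (-2*P + 5)/2 = -2 + (5 - 2*P)/2 = -2 + (5/2 - P) = ½ - P)
C = -5
z = -290 (z = 58*(-5) = -290)
Q(q) = 6 - (½ - q - 1/q)² (Q(q) = 6 - ((½ - q) - 1/q)² = 6 - (½ - q - 1/q)²)
z*(129 + Q(-8)) = -290*(129 + (6 - ¼*(2 - 1*(-8) + 2*(-8)²)²/(-8)²)) = -290*(129 + (6 - ¼*1/64*(2 + 8 + 2*64)²)) = -290*(129 + (6 - ¼*1/64*(2 + 8 + 128)²)) = -290*(129 + (6 - ¼*1/64*138²)) = -290*(129 + (6 - ¼*1/64*19044)) = -290*(129 + (6 - 4761/64)) = -290*(129 - 4377/64) = -290*3879/64 = -562455/32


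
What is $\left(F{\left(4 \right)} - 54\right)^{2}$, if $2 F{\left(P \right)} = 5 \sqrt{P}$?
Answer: $2401$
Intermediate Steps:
$F{\left(P \right)} = \frac{5 \sqrt{P}}{2}$
$\left(F{\left(4 \right)} - 54\right)^{2} = \left(\frac{5 \sqrt{4}}{2} - 54\right)^{2} = \left(\frac{5}{2} \cdot 2 - 54\right)^{2} = \left(5 - 54\right)^{2} = \left(-49\right)^{2} = 2401$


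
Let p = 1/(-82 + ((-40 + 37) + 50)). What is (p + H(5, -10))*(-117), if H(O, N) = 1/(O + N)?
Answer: 936/35 ≈ 26.743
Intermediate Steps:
H(O, N) = 1/(N + O)
p = -1/35 (p = 1/(-82 + (-3 + 50)) = 1/(-82 + 47) = 1/(-35) = -1/35 ≈ -0.028571)
(p + H(5, -10))*(-117) = (-1/35 + 1/(-10 + 5))*(-117) = (-1/35 + 1/(-5))*(-117) = (-1/35 - ⅕)*(-117) = -8/35*(-117) = 936/35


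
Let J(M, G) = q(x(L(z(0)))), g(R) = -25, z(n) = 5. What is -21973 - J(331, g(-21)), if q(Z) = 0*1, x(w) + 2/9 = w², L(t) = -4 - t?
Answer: -21973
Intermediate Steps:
x(w) = -2/9 + w²
q(Z) = 0
J(M, G) = 0
-21973 - J(331, g(-21)) = -21973 - 1*0 = -21973 + 0 = -21973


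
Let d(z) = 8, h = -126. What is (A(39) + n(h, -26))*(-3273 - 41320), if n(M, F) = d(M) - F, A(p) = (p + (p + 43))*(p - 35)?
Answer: -23099174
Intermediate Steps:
A(p) = (-35 + p)*(43 + 2*p) (A(p) = (p + (43 + p))*(-35 + p) = (43 + 2*p)*(-35 + p) = (-35 + p)*(43 + 2*p))
n(M, F) = 8 - F
(A(39) + n(h, -26))*(-3273 - 41320) = ((-1505 - 27*39 + 2*39²) + (8 - 1*(-26)))*(-3273 - 41320) = ((-1505 - 1053 + 2*1521) + (8 + 26))*(-44593) = ((-1505 - 1053 + 3042) + 34)*(-44593) = (484 + 34)*(-44593) = 518*(-44593) = -23099174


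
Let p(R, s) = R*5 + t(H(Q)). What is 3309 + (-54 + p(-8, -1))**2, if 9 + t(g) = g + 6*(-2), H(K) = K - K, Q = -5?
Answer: 16534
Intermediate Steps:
H(K) = 0
t(g) = -21 + g (t(g) = -9 + (g + 6*(-2)) = -9 + (g - 12) = -9 + (-12 + g) = -21 + g)
p(R, s) = -21 + 5*R (p(R, s) = R*5 + (-21 + 0) = 5*R - 21 = -21 + 5*R)
3309 + (-54 + p(-8, -1))**2 = 3309 + (-54 + (-21 + 5*(-8)))**2 = 3309 + (-54 + (-21 - 40))**2 = 3309 + (-54 - 61)**2 = 3309 + (-115)**2 = 3309 + 13225 = 16534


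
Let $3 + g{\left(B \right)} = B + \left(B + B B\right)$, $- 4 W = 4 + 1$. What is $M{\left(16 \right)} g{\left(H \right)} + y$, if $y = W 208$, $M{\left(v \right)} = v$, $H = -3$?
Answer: $-260$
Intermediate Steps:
$W = - \frac{5}{4}$ ($W = - \frac{4 + 1}{4} = \left(- \frac{1}{4}\right) 5 = - \frac{5}{4} \approx -1.25$)
$y = -260$ ($y = \left(- \frac{5}{4}\right) 208 = -260$)
$g{\left(B \right)} = -3 + B^{2} + 2 B$ ($g{\left(B \right)} = -3 + \left(B + \left(B + B B\right)\right) = -3 + \left(B + \left(B + B^{2}\right)\right) = -3 + \left(B^{2} + 2 B\right) = -3 + B^{2} + 2 B$)
$M{\left(16 \right)} g{\left(H \right)} + y = 16 \left(-3 + \left(-3\right)^{2} + 2 \left(-3\right)\right) - 260 = 16 \left(-3 + 9 - 6\right) - 260 = 16 \cdot 0 - 260 = 0 - 260 = -260$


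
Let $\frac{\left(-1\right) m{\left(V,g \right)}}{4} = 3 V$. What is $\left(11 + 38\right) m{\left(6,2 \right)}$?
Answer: $-3528$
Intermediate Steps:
$m{\left(V,g \right)} = - 12 V$ ($m{\left(V,g \right)} = - 4 \cdot 3 V = - 12 V$)
$\left(11 + 38\right) m{\left(6,2 \right)} = \left(11 + 38\right) \left(\left(-12\right) 6\right) = 49 \left(-72\right) = -3528$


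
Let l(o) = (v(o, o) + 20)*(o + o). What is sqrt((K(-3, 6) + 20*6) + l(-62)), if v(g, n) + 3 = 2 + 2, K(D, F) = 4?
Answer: 4*I*sqrt(155) ≈ 49.8*I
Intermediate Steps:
v(g, n) = 1 (v(g, n) = -3 + (2 + 2) = -3 + 4 = 1)
l(o) = 42*o (l(o) = (1 + 20)*(o + o) = 21*(2*o) = 42*o)
sqrt((K(-3, 6) + 20*6) + l(-62)) = sqrt((4 + 20*6) + 42*(-62)) = sqrt((4 + 120) - 2604) = sqrt(124 - 2604) = sqrt(-2480) = 4*I*sqrt(155)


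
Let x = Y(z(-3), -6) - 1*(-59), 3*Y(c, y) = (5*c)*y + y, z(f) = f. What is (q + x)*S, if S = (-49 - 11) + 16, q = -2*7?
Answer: -3212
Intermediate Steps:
Y(c, y) = y/3 + 5*c*y/3 (Y(c, y) = ((5*c)*y + y)/3 = (5*c*y + y)/3 = (y + 5*c*y)/3 = y/3 + 5*c*y/3)
q = -14
S = -44 (S = -60 + 16 = -44)
x = 87 (x = (1/3)*(-6)*(1 + 5*(-3)) - 1*(-59) = (1/3)*(-6)*(1 - 15) + 59 = (1/3)*(-6)*(-14) + 59 = 28 + 59 = 87)
(q + x)*S = (-14 + 87)*(-44) = 73*(-44) = -3212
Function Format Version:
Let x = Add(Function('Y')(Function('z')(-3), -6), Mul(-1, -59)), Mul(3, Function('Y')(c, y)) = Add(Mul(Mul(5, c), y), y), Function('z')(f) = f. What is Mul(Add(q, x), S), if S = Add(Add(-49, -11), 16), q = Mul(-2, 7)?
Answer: -3212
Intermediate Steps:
Function('Y')(c, y) = Add(Mul(Rational(1, 3), y), Mul(Rational(5, 3), c, y)) (Function('Y')(c, y) = Mul(Rational(1, 3), Add(Mul(Mul(5, c), y), y)) = Mul(Rational(1, 3), Add(Mul(5, c, y), y)) = Mul(Rational(1, 3), Add(y, Mul(5, c, y))) = Add(Mul(Rational(1, 3), y), Mul(Rational(5, 3), c, y)))
q = -14
S = -44 (S = Add(-60, 16) = -44)
x = 87 (x = Add(Mul(Rational(1, 3), -6, Add(1, Mul(5, -3))), Mul(-1, -59)) = Add(Mul(Rational(1, 3), -6, Add(1, -15)), 59) = Add(Mul(Rational(1, 3), -6, -14), 59) = Add(28, 59) = 87)
Mul(Add(q, x), S) = Mul(Add(-14, 87), -44) = Mul(73, -44) = -3212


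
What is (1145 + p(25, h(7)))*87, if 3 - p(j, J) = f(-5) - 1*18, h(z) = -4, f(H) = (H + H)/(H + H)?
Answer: 101355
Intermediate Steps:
f(H) = 1 (f(H) = (2*H)/((2*H)) = (2*H)*(1/(2*H)) = 1)
p(j, J) = 20 (p(j, J) = 3 - (1 - 1*18) = 3 - (1 - 18) = 3 - 1*(-17) = 3 + 17 = 20)
(1145 + p(25, h(7)))*87 = (1145 + 20)*87 = 1165*87 = 101355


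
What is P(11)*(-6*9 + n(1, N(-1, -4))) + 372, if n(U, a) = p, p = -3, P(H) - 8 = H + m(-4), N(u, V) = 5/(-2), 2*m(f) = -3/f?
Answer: -5859/8 ≈ -732.38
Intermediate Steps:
m(f) = -3/(2*f) (m(f) = (-3/f)/2 = -3/(2*f))
N(u, V) = -5/2 (N(u, V) = 5*(-½) = -5/2)
P(H) = 67/8 + H (P(H) = 8 + (H - 3/2/(-4)) = 8 + (H - 3/2*(-¼)) = 8 + (H + 3/8) = 8 + (3/8 + H) = 67/8 + H)
n(U, a) = -3
P(11)*(-6*9 + n(1, N(-1, -4))) + 372 = (67/8 + 11)*(-6*9 - 3) + 372 = 155*(-54 - 3)/8 + 372 = (155/8)*(-57) + 372 = -8835/8 + 372 = -5859/8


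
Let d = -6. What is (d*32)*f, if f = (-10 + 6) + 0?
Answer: 768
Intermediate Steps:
f = -4 (f = -4 + 0 = -4)
(d*32)*f = -6*32*(-4) = -192*(-4) = 768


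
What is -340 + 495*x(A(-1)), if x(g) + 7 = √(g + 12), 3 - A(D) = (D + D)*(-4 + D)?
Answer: -3805 + 495*√5 ≈ -2698.1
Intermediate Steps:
A(D) = 3 - 2*D*(-4 + D) (A(D) = 3 - (D + D)*(-4 + D) = 3 - 2*D*(-4 + D))
x(g) = -7 + √(12 + g) (x(g) = -7 + √(g + 12) = -7 + √(12 + g))
-340 + 495*x(A(-1)) = -340 + 495*(-7 + √(12 + (3 - 2*(-1)² + 8*(-1)))) = -340 + 495*(-7 + √(12 + (3 - 2*1 - 8))) = -340 + 495*(-7 + √(12 + (3 - 2 - 8))) = -340 + 495*(-7 + √(12 - 7)) = -340 + 495*(-7 + √5) = -340 + (-3465 + 495*√5) = -3805 + 495*√5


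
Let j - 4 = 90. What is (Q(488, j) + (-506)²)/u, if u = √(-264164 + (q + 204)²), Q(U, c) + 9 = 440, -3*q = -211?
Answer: -769401*I*√1700147/1700147 ≈ -590.08*I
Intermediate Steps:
q = 211/3 (q = -⅓*(-211) = 211/3 ≈ 70.333)
j = 94 (j = 4 + 90 = 94)
Q(U, c) = 431 (Q(U, c) = -9 + 440 = 431)
u = I*√1700147/3 (u = √(-264164 + (211/3 + 204)²) = √(-264164 + (823/3)²) = √(-264164 + 677329/9) = √(-1700147/9) = I*√1700147/3 ≈ 434.63*I)
(Q(488, j) + (-506)²)/u = (431 + (-506)²)/((I*√1700147/3)) = (431 + 256036)*(-3*I*√1700147/1700147) = 256467*(-3*I*√1700147/1700147) = -769401*I*√1700147/1700147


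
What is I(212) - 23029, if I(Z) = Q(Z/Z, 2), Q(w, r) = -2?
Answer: -23031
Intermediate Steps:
I(Z) = -2
I(212) - 23029 = -2 - 23029 = -23031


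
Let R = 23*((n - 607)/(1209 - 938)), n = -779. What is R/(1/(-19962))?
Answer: 636348636/271 ≈ 2.3481e+6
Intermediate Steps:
R = -31878/271 (R = 23*((-779 - 607)/(1209 - 938)) = 23*(-1386/271) = -31878/271 ≈ -117.63)
R/(1/(-19962)) = -31878/(271*(1/(-19962))) = -31878/(271*(-1/19962)) = -31878/271*(-19962) = 636348636/271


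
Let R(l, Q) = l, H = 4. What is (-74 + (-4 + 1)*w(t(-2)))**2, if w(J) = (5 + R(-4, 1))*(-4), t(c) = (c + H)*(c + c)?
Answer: 3844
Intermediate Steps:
t(c) = 2*c*(4 + c) (t(c) = (c + 4)*(c + c) = (4 + c)*(2*c) = 2*c*(4 + c))
w(J) = -4 (w(J) = (5 - 4)*(-4) = 1*(-4) = -4)
(-74 + (-4 + 1)*w(t(-2)))**2 = (-74 + (-4 + 1)*(-4))**2 = (-74 - 3*(-4))**2 = (-74 + 12)**2 = (-62)**2 = 3844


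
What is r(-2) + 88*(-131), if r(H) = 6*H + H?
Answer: -11542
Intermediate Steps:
r(H) = 7*H
r(-2) + 88*(-131) = 7*(-2) + 88*(-131) = -14 - 11528 = -11542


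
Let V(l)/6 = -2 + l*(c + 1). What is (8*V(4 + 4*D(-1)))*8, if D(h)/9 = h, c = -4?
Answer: 36096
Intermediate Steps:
D(h) = 9*h
V(l) = -12 - 18*l (V(l) = 6*(-2 + l*(-4 + 1)) = 6*(-2 + l*(-3)) = 6*(-2 - 3*l) = -12 - 18*l)
(8*V(4 + 4*D(-1)))*8 = (8*(-12 - 18*(4 + 4*(9*(-1)))))*8 = (8*(-12 - 18*(4 + 4*(-9))))*8 = (8*(-12 - 18*(4 - 36)))*8 = (8*(-12 - 18*(-32)))*8 = (8*(-12 + 576))*8 = (8*564)*8 = 4512*8 = 36096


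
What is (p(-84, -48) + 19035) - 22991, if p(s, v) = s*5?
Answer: -4376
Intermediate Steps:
p(s, v) = 5*s
(p(-84, -48) + 19035) - 22991 = (5*(-84) + 19035) - 22991 = (-420 + 19035) - 22991 = 18615 - 22991 = -4376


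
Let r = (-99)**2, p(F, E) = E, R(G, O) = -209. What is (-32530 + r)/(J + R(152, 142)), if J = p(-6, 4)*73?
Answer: -22729/83 ≈ -273.84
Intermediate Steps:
r = 9801
J = 292 (J = 4*73 = 292)
(-32530 + r)/(J + R(152, 142)) = (-32530 + 9801)/(292 - 209) = -22729/83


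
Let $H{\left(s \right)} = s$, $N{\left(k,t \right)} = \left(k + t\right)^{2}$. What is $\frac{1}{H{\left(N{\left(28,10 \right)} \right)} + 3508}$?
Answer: $\frac{1}{4952} \approx 0.00020194$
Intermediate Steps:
$\frac{1}{H{\left(N{\left(28,10 \right)} \right)} + 3508} = \frac{1}{\left(28 + 10\right)^{2} + 3508} = \frac{1}{38^{2} + 3508} = \frac{1}{1444 + 3508} = \frac{1}{4952}$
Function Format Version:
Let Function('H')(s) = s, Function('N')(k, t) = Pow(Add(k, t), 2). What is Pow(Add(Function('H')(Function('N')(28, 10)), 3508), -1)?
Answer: Rational(1, 4952) ≈ 0.00020194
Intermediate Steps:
Pow(Add(Function('H')(Function('N')(28, 10)), 3508), -1) = Pow(Add(Pow(Add(28, 10), 2), 3508), -1) = Pow(Add(Pow(38, 2), 3508), -1) = Pow(Add(1444, 3508), -1) = Pow(4952, -1) = Rational(1, 4952)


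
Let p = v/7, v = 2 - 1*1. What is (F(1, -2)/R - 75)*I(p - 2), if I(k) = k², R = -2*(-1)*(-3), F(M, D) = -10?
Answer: -37180/147 ≈ -252.93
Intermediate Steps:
v = 1 (v = 2 - 1 = 1)
p = ⅐ (p = 1/7 = 1*(⅐) = ⅐ ≈ 0.14286)
R = -6 (R = 2*(-3) = -6)
(F(1, -2)/R - 75)*I(p - 2) = (-10/(-6) - 75)*(⅐ - 2)² = (-10*(-⅙) - 75)*(-13/7)² = (5/3 - 75)*(169/49) = -220/3*169/49 = -37180/147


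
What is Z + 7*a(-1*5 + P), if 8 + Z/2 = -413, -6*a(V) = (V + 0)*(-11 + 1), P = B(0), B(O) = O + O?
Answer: -2701/3 ≈ -900.33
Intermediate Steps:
B(O) = 2*O
P = 0 (P = 2*0 = 0)
a(V) = 5*V/3 (a(V) = -(V + 0)*(-11 + 1)/6 = -V*(-10)/6 = -(-5)*V/3 = 5*V/3)
Z = -842 (Z = -16 + 2*(-413) = -16 - 826 = -842)
Z + 7*a(-1*5 + P) = -842 + 7*(5*(-1*5 + 0)/3) = -842 + 7*(5*(-5 + 0)/3) = -842 + 7*((5/3)*(-5)) = -842 + 7*(-25/3) = -842 - 175/3 = -2701/3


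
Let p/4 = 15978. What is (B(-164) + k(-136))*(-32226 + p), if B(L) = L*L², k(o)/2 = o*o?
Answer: -138593043072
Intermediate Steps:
k(o) = 2*o² (k(o) = 2*(o*o) = 2*o²)
p = 63912 (p = 4*15978 = 63912)
B(L) = L³
(B(-164) + k(-136))*(-32226 + p) = ((-164)³ + 2*(-136)²)*(-32226 + 63912) = (-4410944 + 2*18496)*31686 = (-4410944 + 36992)*31686 = -4373952*31686 = -138593043072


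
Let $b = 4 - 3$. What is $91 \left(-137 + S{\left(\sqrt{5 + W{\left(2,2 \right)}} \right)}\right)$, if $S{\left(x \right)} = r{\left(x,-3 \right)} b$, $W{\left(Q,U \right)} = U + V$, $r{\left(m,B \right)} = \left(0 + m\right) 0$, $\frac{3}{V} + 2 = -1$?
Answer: $-12467$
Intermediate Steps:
$V = -1$ ($V = \frac{3}{-2 - 1} = \frac{3}{-3} = 3 \left(- \frac{1}{3}\right) = -1$)
$r{\left(m,B \right)} = 0$ ($r{\left(m,B \right)} = m 0 = 0$)
$b = 1$
$W{\left(Q,U \right)} = -1 + U$ ($W{\left(Q,U \right)} = U - 1 = -1 + U$)
$S{\left(x \right)} = 0$ ($S{\left(x \right)} = 0 \cdot 1 = 0$)
$91 \left(-137 + S{\left(\sqrt{5 + W{\left(2,2 \right)}} \right)}\right) = 91 \left(-137 + 0\right) = 91 \left(-137\right) = -12467$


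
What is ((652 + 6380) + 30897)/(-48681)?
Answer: -12643/16227 ≈ -0.77913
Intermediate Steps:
((652 + 6380) + 30897)/(-48681) = (7032 + 30897)*(-1/48681) = 37929*(-1/48681) = -12643/16227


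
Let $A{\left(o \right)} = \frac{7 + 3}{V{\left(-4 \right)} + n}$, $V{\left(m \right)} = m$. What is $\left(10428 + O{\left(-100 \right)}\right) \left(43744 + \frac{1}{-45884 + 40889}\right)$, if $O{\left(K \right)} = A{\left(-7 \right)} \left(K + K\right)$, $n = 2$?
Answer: $\frac{2497032616412}{4995} \approx 4.9991 \cdot 10^{8}$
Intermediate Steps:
$A{\left(o \right)} = -5$ ($A{\left(o \right)} = \frac{7 + 3}{-4 + 2} = \frac{10}{-2} = 10 \left(- \frac{1}{2}\right) = -5$)
$O{\left(K \right)} = - 10 K$ ($O{\left(K \right)} = - 5 \left(K + K\right) = - 5 \cdot 2 K = - 10 K$)
$\left(10428 + O{\left(-100 \right)}\right) \left(43744 + \frac{1}{-45884 + 40889}\right) = \left(10428 - -1000\right) \left(43744 + \frac{1}{-45884 + 40889}\right) = \left(10428 + 1000\right) \left(43744 + \frac{1}{-4995}\right) = 11428 \left(43744 - \frac{1}{4995}\right) = 11428 \cdot \frac{218501279}{4995} = \frac{2497032616412}{4995}$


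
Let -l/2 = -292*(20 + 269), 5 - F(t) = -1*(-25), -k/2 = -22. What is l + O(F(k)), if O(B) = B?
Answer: 168756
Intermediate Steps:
k = 44 (k = -2*(-22) = 44)
F(t) = -20 (F(t) = 5 - (-1)*(-25) = 5 - 1*25 = 5 - 25 = -20)
l = 168776 (l = -(-584)*(20 + 269) = -(-584)*289 = -2*(-84388) = 168776)
l + O(F(k)) = 168776 - 20 = 168756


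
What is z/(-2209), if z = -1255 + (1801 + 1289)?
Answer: -1835/2209 ≈ -0.83069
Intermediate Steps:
z = 1835 (z = -1255 + 3090 = 1835)
z/(-2209) = 1835/(-2209) = 1835*(-1/2209) = -1835/2209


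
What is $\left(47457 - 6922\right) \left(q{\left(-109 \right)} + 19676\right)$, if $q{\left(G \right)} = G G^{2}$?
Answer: $-51696433855$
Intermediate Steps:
$q{\left(G \right)} = G^{3}$
$\left(47457 - 6922\right) \left(q{\left(-109 \right)} + 19676\right) = \left(47457 - 6922\right) \left(\left(-109\right)^{3} + 19676\right) = 40535 \left(-1295029 + 19676\right) = 40535 \left(-1275353\right) = -51696433855$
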